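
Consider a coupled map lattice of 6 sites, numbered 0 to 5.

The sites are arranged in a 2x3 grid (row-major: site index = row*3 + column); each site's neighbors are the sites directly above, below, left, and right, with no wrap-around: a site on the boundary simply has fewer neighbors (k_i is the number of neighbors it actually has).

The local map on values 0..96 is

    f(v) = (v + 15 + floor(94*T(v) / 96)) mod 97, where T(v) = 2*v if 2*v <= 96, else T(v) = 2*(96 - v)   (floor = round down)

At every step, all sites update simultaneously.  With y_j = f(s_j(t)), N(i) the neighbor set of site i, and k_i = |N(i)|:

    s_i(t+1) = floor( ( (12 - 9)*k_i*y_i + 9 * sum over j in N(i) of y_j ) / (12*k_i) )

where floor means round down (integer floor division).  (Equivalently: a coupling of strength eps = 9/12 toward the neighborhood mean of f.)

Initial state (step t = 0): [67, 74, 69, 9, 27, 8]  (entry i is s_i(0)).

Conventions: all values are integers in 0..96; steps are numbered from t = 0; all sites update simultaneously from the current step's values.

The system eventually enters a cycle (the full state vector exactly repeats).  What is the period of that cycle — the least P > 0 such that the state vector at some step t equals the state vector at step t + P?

Answer: 2
Key observation: The state at step 5, [52, 52, 52, 52, 52, 52], reappears at step 7 — and no state repeats earlier — so the cycle the system enters has period 2.

Derivation:
t=0: [67, 74, 69, 9, 27, 8]
t=1: [38, 52, 37, 60, 52, 59]
t=2: [46, 42, 46, 44, 52, 43]
t=3: [47, 51, 46, 53, 47, 52]
t=4: [56, 56, 55, 56, 56, 55]
t=5: [52, 52, 52, 52, 52, 52]
t=6: [56, 56, 56, 56, 56, 56]
t=7: [52, 52, 52, 52, 52, 52]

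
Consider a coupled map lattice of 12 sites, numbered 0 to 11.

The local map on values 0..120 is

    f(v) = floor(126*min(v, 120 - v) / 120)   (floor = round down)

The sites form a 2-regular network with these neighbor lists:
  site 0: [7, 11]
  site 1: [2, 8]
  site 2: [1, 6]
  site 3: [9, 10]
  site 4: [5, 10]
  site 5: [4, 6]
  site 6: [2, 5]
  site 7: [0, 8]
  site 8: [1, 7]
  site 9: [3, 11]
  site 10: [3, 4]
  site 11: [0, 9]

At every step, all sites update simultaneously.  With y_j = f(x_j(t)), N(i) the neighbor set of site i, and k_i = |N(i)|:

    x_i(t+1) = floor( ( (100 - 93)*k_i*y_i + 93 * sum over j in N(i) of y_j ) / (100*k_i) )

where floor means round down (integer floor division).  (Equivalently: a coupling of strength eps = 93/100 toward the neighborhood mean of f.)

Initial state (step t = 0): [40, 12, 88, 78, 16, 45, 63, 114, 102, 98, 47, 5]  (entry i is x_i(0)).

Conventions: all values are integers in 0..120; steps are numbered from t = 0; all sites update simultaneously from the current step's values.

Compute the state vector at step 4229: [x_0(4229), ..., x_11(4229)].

Simulating step by step:
t=0: [40, 12, 88, 78, 16, 45, 63, 114, 102, 98, 47, 5]
t=1: [8, 24, 35, 36, 45, 38, 41, 28, 9, 24, 31, 30]
t=2: [28, 22, 34, 29, 36, 44, 37, 9, 25, 33, 41, 17]
t=3: [14, 29, 30, 37, 43, 38, 40, 26, 16, 24, 34, 30]
t=4: [27, 23, 35, 30, 37, 43, 35, 15, 27, 33, 41, 20]
t=5: [18, 31, 30, 37, 43, 37, 40, 27, 20, 26, 35, 30]
t=6: [28, 26, 36, 31, 37, 43, 35, 20, 29, 33, 41, 23]
t=7: [22, 33, 31, 38, 43, 37, 40, 28, 24, 28, 35, 30]
t=8: [29, 28, 37, 32, 37, 43, 35, 24, 31, 34, 41, 26]
t=9: [26, 34, 32, 38, 43, 37, 41, 30, 27, 30, 36, 32]
t=10: [31, 30, 38, 34, 38, 43, 36, 27, 32, 35, 41, 29]
t=11: [29, 35, 34, 39, 43, 38, 41, 32, 29, 32, 37, 33]
t=12: [33, 32, 39, 35, 38, 43, 37, 30, 34, 36, 42, 31]
t=13: [31, 37, 35, 40, 44, 38, 42, 34, 32, 34, 37, 35]
t=14: [35, 34, 40, 36, 39, 44, 37, 32, 36, 38, 43, 33]
t=15: [33, 39, 36, 41, 45, 39, 43, 36, 34, 35, 38, 37]
t=16: [37, 36, 42, 37, 40, 45, 38, 34, 38, 40, 44, 35]
t=17: [35, 41, 38, 43, 46, 40, 45, 38, 36, 37, 40, 39]
t=18: [39, 38, 44, 40, 42, 47, 40, 36, 40, 42, 46, 37]
t=19: [37, 43, 40, 45, 48, 43, 47, 40, 38, 40, 43, 41]
t=20: [42, 40, 46, 43, 45, 49, 43, 38, 43, 44, 48, 40]
t=21: [40, 46, 43, 47, 50, 46, 49, 44, 40, 43, 46, 44]
t=22: [45, 43, 49, 46, 48, 51, 46, 42, 46, 47, 50, 43]
t=23: [44, 49, 46, 50, 52, 49, 51, 47, 44, 46, 49, 47]
t=24: [48, 47, 51, 49, 51, 53, 49, 46, 49, 50, 52, 47]
t=25: [48, 51, 50, 52, 54, 52, 53, 50, 48, 50, 52, 50]
t=26: [51, 51, 53, 53, 54, 55, 53, 50, 52, 52, 54, 51]
t=27: [52, 54, 54, 55, 56, 55, 55, 53, 52, 54, 55, 53]
t=28: [54, 55, 56, 56, 57, 57, 56, 54, 55, 56, 57, 55]
t=29: [56, 57, 57, 58, 59, 58, 58, 56, 56, 57, 58, 57]
t=30: [58, 58, 59, 59, 60, 60, 59, 58, 58, 59, 60, 58]
t=31: [60, 60, 60, 61, 63, 62, 61, 60, 60, 60, 62, 60]
t=32: [63, 63, 62, 61, 59, 60, 61, 63, 63, 62, 60, 63]
t=33: [59, 59, 60, 61, 62, 61, 61, 59, 59, 60, 61, 59]
t=34: [61, 61, 61, 61, 60, 60, 61, 61, 61, 61, 60, 61]
t=35: [61, 61, 61, 61, 63, 62, 61, 61, 61, 61, 62, 61]
t=36: [61, 61, 61, 60, 59, 60, 60, 61, 61, 61, 60, 61]
t=37: [61, 61, 61, 62, 62, 62, 62, 61, 61, 61, 62, 61]
t=38: [61, 61, 60, 60, 60, 60, 60, 61, 61, 60, 60, 61]
t=39: [61, 61, 62, 63, 63, 63, 63, 61, 61, 62, 63, 61]
t=40: [61, 60, 60, 59, 59, 59, 59, 61, 61, 60, 59, 60]
t=41: [61, 62, 62, 61, 61, 61, 61, 61, 61, 62, 61, 62]
t=42: [60, 60, 60, 60, 61, 61, 60, 61, 60, 60, 61, 60]
t=43: [62, 63, 63, 62, 61, 61, 62, 62, 62, 63, 61, 63]
t=44: [59, 59, 59, 60, 61, 60, 60, 60, 59, 59, 60, 59]
t=45: [61, 61, 61, 62, 62, 62, 62, 61, 61, 61, 62, 61]

Answer: [61, 61, 61, 62, 62, 62, 62, 61, 61, 61, 62, 61]
Key observation: The state at step 37, [61, 61, 61, 62, 62, 62, 62, 61, 61, 61, 62, 61], reappears at step 45: the system is in a cycle of period 8 from step 37 on.  Therefore the state at step 4229 equals the state at step 37 + ((4229 - 37) mod 8) = 37, which is [61, 61, 61, 62, 62, 62, 62, 61, 61, 61, 62, 61].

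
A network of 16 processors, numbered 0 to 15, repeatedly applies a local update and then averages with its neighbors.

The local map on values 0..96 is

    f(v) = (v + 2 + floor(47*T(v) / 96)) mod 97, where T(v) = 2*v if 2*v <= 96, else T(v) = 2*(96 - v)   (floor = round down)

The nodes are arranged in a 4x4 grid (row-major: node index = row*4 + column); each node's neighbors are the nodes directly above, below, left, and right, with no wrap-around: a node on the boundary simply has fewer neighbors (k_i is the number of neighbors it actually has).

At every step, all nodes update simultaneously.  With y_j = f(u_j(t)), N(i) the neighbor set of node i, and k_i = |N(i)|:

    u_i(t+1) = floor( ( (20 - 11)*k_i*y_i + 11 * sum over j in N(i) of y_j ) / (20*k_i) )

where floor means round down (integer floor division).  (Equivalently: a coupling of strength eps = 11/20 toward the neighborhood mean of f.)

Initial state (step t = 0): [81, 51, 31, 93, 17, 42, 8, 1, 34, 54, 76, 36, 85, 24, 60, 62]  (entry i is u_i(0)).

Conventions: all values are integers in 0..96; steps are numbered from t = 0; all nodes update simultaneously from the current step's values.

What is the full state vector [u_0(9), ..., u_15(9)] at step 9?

Simulating step by step:
t=0: [81, 51, 31, 93, 17, 42, 8, 1, 34, 54, 76, 36, 85, 24, 60, 62]
t=1: [9, 27, 31, 18, 43, 45, 28, 17, 37, 27, 12, 33, 32, 22, 8, 20]
t=2: [47, 56, 55, 43, 73, 75, 55, 45, 71, 57, 38, 48, 62, 45, 28, 41]
t=3: [42, 17, 15, 64, 17, 0, 23, 56, 0, 23, 42, 46, 25, 51, 71, 53]
t=4: [57, 37, 28, 8, 32, 23, 37, 25, 25, 33, 63, 57, 23, 17, 15, 25]
t=5: [38, 52, 56, 37, 47, 59, 55, 39, 55, 48, 23, 18, 44, 42, 29, 31]
t=6: [60, 14, 13, 55, 56, 13, 17, 56, 33, 18, 34, 51, 63, 65, 62, 54]
t=7: [7, 22, 23, 7, 17, 26, 32, 6, 36, 39, 40, 12, 18, 6, 12, 0]
t=8: [28, 41, 44, 23, 41, 54, 55, 25, 60, 65, 63, 28, 40, 31, 28, 14]
t=9: [71, 64, 63, 59, 47, 22, 19, 42, 30, 8, 15, 40, 53, 53, 42, 44]

Answer: [71, 64, 63, 59, 47, 22, 19, 42, 30, 8, 15, 40, 53, 53, 42, 44]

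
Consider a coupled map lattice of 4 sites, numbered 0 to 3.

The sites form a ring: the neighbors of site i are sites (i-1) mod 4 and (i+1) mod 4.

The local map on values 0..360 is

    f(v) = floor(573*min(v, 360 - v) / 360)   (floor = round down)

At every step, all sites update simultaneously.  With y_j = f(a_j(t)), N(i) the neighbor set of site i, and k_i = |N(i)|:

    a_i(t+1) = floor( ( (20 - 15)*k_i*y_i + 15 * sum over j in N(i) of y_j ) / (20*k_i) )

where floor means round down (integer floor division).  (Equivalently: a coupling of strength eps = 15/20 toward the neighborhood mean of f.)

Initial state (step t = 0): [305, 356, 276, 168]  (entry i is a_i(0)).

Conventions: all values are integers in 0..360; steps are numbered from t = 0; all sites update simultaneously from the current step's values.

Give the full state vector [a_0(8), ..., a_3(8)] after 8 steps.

Answer: [121, 123, 121, 123]

Derivation:
t=0: [305, 356, 276, 168]
t=1: [124, 84, 135, 149]
t=2: [188, 187, 192, 213]
t=3: [258, 271, 257, 260]
t=4: [153, 157, 153, 161]
t=5: [250, 244, 250, 246]
t=6: [180, 177, 180, 176]
t=7: [281, 284, 281, 284]
t=8: [121, 123, 121, 123]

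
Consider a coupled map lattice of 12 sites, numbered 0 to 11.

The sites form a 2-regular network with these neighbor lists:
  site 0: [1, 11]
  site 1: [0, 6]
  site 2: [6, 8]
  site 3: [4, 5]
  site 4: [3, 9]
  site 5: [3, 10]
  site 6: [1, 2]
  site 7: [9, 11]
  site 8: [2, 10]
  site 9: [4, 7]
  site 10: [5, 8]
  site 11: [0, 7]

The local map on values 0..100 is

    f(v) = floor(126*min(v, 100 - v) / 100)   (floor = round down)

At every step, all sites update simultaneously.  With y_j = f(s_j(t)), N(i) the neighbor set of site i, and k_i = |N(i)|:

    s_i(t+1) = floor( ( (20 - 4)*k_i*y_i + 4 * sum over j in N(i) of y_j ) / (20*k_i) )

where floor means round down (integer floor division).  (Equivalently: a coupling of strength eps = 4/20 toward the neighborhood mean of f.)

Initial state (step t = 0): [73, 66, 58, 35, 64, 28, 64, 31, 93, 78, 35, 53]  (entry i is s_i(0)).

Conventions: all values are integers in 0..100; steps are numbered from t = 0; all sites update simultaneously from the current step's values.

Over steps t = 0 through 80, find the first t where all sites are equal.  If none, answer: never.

Answer: never
Key observation: The state at step 27 reappears at step 31 — the system is in a cycle of period 4 from step 27 on.  No step 0..31 is synchronized, and the cycle repeats forever, so no step up to 80 (or ever) has all sites equal.

Derivation:
t=0: [73, 66, 58, 35, 64, 28, 64, 31, 93, 78, 35, 53]  (not all equal)
t=1: [37, 41, 46, 43, 43, 36, 45, 39, 16, 30, 39, 54]  (not all equal)
t=2: [47, 51, 53, 53, 52, 46, 55, 48, 26, 39, 45, 55]  (not all equal)
t=3: [58, 60, 56, 58, 58, 57, 56, 58, 37, 51, 53, 56]  (not all equal)
t=4: [52, 50, 54, 52, 52, 54, 54, 53, 48, 59, 57, 54]  (not all equal)
t=5: [60, 62, 57, 59, 59, 57, 57, 58, 59, 52, 54, 57]  (not all equal)
t=6: [50, 48, 53, 51, 51, 54, 53, 53, 51, 58, 56, 53]  (not all equal)
t=7: [62, 60, 59, 60, 60, 57, 59, 58, 60, 53, 55, 59]  (not all equal)
t=8: [47, 49, 50, 50, 50, 53, 50, 52, 50, 57, 55, 50]  (not all equal)
t=9: [59, 61, 63, 62, 62, 59, 62, 59, 62, 55, 57, 62]  (not all equal)
t=10: [50, 49, 46, 47, 47, 50, 47, 51, 47, 54, 53, 47]  (not all equal)
t=11: [62, 61, 57, 59, 58, 62, 59, 60, 58, 57, 59, 59]  (not all equal)
t=12: [47, 49, 53, 50, 52, 47, 51, 50, 52, 53, 50, 50]  (not all equal)
t=13: [59, 60, 59, 62, 60, 59, 60, 62, 60, 59, 62, 62]  (not all equal)
t=14: [50, 50, 50, 47, 49, 50, 50, 47, 49, 50, 47, 47]  (not all equal)
t=15: [62, 63, 62, 59, 61, 62, 63, 59, 61, 62, 59, 59]  (not all equal)
t=16: [47, 46, 47, 50, 49, 47, 46, 50, 49, 47, 50, 50]  (not all equal)
t=17: [59, 57, 59, 62, 61, 59, 57, 62, 61, 59, 62, 62]  (not all equal)
t=18: [50, 53, 51, 47, 49, 50, 53, 47, 49, 50, 47, 47]  (not all equal)
t=19: [62, 59, 60, 59, 61, 62, 59, 59, 60, 62, 59, 59]  (not all equal)
t=20: [47, 50, 50, 50, 49, 47, 50, 50, 50, 47, 50, 50]  (not all equal)
t=21: [59, 62, 63, 62, 61, 59, 63, 62, 63, 59, 62, 62]  (not all equal)
t=22: [50, 47, 46, 47, 49, 50, 46, 47, 46, 50, 47, 47]  (not all equal)
t=23: [62, 59, 57, 59, 61, 62, 57, 59, 57, 62, 59, 59]  (not all equal)
t=24: [47, 50, 54, 50, 49, 47, 53, 50, 53, 47, 50, 50]  (not all equal)
t=25: [59, 62, 57, 62, 61, 59, 59, 62, 59, 59, 62, 62]  (not all equal)
t=26: [50, 47, 53, 47, 49, 50, 50, 47, 50, 50, 47, 47]  (not all equal)
t=27: [62, 59, 59, 59, 61, 62, 62, 59, 62, 62, 59, 59]  (not all equal)
t=28: [47, 50, 50, 50, 49, 47, 47, 50, 47, 47, 50, 50]  (not all equal)
t=29: [59, 62, 62, 62, 61, 59, 59, 62, 59, 59, 62, 62]  (not all equal)
t=30: [50, 47, 47, 47, 49, 50, 50, 47, 50, 50, 47, 47]  (not all equal)
t=31: [62, 59, 59, 59, 61, 62, 62, 59, 62, 62, 59, 59]  (not all equal)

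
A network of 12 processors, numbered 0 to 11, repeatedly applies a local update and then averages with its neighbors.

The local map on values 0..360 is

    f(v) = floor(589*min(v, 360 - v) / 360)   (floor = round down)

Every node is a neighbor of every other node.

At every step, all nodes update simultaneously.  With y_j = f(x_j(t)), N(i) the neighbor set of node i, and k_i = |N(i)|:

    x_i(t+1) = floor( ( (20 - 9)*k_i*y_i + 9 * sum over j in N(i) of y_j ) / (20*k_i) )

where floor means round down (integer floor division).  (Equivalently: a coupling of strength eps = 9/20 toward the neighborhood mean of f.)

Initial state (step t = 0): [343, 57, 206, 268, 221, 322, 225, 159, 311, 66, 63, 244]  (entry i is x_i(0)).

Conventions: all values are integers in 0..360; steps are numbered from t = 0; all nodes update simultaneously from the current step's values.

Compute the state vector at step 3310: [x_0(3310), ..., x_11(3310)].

Answer: [111, 111, 111, 111, 111, 111, 111, 111, 111, 111, 111, 111]
Key observation: The state at step 21, [292, 292, 292, 292, 292, 292, 292, 292, 292, 292, 292, 292], reappears at step 24: the system is in a cycle of period 3 from step 21 on.  Therefore the state at step 3310 equals the state at step 21 + ((3310 - 21) mod 3) = 22, which is [111, 111, 111, 111, 111, 111, 111, 111, 111, 111, 111, 111].

Derivation:
t=0: [343, 57, 206, 268, 221, 322, 225, 159, 311, 66, 63, 244]
t=1: [86, 119, 200, 148, 187, 103, 184, 204, 113, 126, 124, 168]
t=2: [181, 209, 243, 233, 254, 195, 256, 240, 203, 215, 213, 249]
t=3: [257, 234, 206, 214, 196, 245, 195, 208, 239, 229, 230, 200]
t=4: [196, 216, 239, 232, 247, 206, 248, 237, 211, 220, 219, 244]
t=5: [243, 226, 207, 213, 200, 234, 200, 209, 230, 223, 224, 203]
t=6: [211, 225, 241, 236, 246, 218, 246, 239, 222, 228, 227, 244]
t=7: [226, 214, 201, 205, 197, 220, 197, 202, 217, 211, 212, 198]
t=8: [233, 242, 253, 250, 257, 238, 257, 252, 240, 245, 244, 256]
t=9: [195, 188, 179, 181, 175, 191, 175, 179, 190, 186, 186, 176]
t=10: [276, 282, 288, 288, 284, 279, 284, 288, 280, 283, 283, 285]
t=11: [130, 125, 120, 120, 124, 128, 124, 120, 127, 124, 124, 123]
t=12: [207, 203, 199, 199, 202, 205, 202, 199, 204, 202, 202, 201]
t=13: [253, 256, 260, 260, 257, 255, 257, 260, 256, 257, 257, 258]
t=14: [171, 168, 165, 165, 167, 169, 167, 165, 168, 167, 167, 166]
t=15: [275, 273, 270, 270, 272, 274, 272, 270, 273, 272, 272, 271]
t=16: [141, 142, 145, 145, 143, 141, 143, 145, 142, 143, 143, 144]
t=17: [231, 232, 235, 235, 233, 231, 233, 235, 232, 233, 233, 234]
t=18: [209, 208, 205, 205, 207, 209, 207, 205, 208, 207, 207, 206]
t=19: [248, 248, 251, 251, 250, 248, 250, 251, 248, 250, 250, 250]
t=20: [181, 181, 179, 179, 179, 181, 179, 179, 181, 179, 179, 179]
t=21: [292, 292, 292, 292, 292, 292, 292, 292, 292, 292, 292, 292]
t=22: [111, 111, 111, 111, 111, 111, 111, 111, 111, 111, 111, 111]
t=23: [181, 181, 181, 181, 181, 181, 181, 181, 181, 181, 181, 181]
t=24: [292, 292, 292, 292, 292, 292, 292, 292, 292, 292, 292, 292]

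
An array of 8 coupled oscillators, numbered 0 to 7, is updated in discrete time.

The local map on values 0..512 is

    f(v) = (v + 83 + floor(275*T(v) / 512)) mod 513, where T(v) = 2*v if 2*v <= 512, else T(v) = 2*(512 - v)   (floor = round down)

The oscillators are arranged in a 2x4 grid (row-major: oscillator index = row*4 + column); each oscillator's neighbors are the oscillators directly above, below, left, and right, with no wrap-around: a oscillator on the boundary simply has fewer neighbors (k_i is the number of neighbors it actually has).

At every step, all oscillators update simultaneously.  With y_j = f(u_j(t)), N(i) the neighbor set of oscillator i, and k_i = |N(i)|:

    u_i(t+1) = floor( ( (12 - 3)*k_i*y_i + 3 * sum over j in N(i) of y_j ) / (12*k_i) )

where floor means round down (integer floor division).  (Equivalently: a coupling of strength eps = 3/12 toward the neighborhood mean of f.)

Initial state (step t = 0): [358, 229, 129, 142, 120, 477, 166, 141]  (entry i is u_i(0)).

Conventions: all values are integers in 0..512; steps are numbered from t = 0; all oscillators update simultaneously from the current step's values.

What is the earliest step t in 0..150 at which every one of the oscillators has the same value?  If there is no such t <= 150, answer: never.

Answer: never
Key observation: The state at step 7 reappears at step 11 — the system is in a cycle of period 4 from step 7 on.  No step 0..11 is synchronized, and the cycle repeats forever, so no step up to 150 (or ever) has all oscillators equal.

Derivation:
t=0: [358, 229, 129, 142, 120, 477, 166, 141]  (not all equal)
t=1: [116, 76, 333, 373, 270, 129, 387, 381]  (not all equal)
t=2: [284, 244, 106, 92, 158, 298, 112, 91]  (not all equal)
t=3: [134, 98, 281, 276, 331, 139, 292, 276]  (not all equal)
t=4: [317, 283, 114, 99, 162, 318, 120, 98]  (not all equal)
t=5: [136, 116, 299, 291, 338, 142, 306, 291]  (not all equal)
t=6: [325, 312, 115, 97, 163, 325, 120, 97]  (not all equal)
t=7: [135, 114, 300, 288, 339, 141, 306, 289]  (not all equal)
t=8: [323, 308, 115, 97, 162, 323, 120, 97]  (not all equal)
t=9: [136, 115, 300, 288, 338, 142, 306, 289]  (not all equal)
t=10: [325, 310, 115, 97, 163, 325, 120, 97]  (not all equal)
t=11: [135, 114, 300, 288, 339, 141, 306, 289]  (not all equal)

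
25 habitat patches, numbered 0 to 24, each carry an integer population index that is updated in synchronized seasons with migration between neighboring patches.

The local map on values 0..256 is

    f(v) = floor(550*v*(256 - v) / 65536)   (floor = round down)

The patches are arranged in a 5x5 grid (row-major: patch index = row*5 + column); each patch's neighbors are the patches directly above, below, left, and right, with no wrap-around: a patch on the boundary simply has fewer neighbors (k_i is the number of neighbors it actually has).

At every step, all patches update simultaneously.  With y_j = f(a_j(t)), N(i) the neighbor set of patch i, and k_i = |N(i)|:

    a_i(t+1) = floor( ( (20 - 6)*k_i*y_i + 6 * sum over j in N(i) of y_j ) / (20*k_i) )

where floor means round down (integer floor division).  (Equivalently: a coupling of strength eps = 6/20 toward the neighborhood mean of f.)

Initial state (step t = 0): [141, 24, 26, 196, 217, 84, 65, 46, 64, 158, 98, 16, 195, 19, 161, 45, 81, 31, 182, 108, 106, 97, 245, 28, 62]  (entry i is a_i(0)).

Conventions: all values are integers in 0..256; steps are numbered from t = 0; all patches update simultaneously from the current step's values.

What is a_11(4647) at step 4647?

Simulating step by step:
t=0: [141, 24, 26, 196, 217, 84, 65, 46, 64, 158, 98, 16, 195, 19, 161, 45, 81, 31, 182, 108, 106, 97, 245, 28, 62]
t=1: [120, 61, 57, 91, 83, 121, 93, 83, 97, 120, 113, 56, 84, 59, 119, 93, 104, 67, 100, 127, 124, 117, 39, 60, 98]
t=2: [130, 105, 101, 122, 123, 135, 122, 119, 126, 133, 130, 103, 115, 106, 132, 129, 127, 108, 123, 135, 135, 129, 83, 101, 125]
t=3: [136, 133, 132, 136, 137, 137, 136, 135, 136, 137, 136, 133, 135, 134, 136, 137, 136, 133, 136, 137, 137, 135, 124, 131, 136]
t=4: [136, 136, 136, 136, 136, 136, 136, 136, 136, 136, 136, 136, 137, 136, 136, 136, 136, 136, 136, 136, 136, 136, 137, 136, 136]
t=5: [136, 136, 136, 136, 136, 136, 136, 136, 136, 136, 136, 136, 136, 136, 136, 136, 136, 136, 136, 136, 136, 136, 136, 136, 136]
t=6: [136, 136, 136, 136, 136, 136, 136, 136, 136, 136, 136, 136, 136, 136, 136, 136, 136, 136, 136, 136, 136, 136, 136, 136, 136]

Answer: a_11(4647) = 136
Key observation: The state at step 5, [136, 136, 136, 136, 136, 136, 136, 136, 136, 136, 136, 136, 136, 136, 136, 136, 136, 136, 136, 136, 136, 136, 136, 136, 136], reappears at step 6: the system is in a cycle of period 1 from step 5 on.  Therefore the state at step 4647 equals the state at step 5 + ((4647 - 5) mod 1) = 5, which is [136, 136, 136, 136, 136, 136, 136, 136, 136, 136, 136, 136, 136, 136, 136, 136, 136, 136, 136, 136, 136, 136, 136, 136, 136].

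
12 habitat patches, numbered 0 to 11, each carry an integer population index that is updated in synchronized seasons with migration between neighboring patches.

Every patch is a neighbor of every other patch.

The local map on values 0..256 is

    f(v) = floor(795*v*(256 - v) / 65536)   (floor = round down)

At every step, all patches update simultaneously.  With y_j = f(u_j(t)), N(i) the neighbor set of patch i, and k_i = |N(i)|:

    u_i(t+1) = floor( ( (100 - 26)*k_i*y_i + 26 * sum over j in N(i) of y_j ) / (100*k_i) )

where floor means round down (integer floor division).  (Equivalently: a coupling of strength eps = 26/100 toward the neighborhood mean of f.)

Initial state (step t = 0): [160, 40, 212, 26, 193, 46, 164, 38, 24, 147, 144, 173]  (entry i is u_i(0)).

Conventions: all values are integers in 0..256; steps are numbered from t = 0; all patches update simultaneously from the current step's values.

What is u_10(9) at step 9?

Simulating step by step:
t=0: [160, 40, 212, 26, 193, 46, 164, 38, 24, 147, 144, 173]
t=1: [172, 113, 119, 90, 144, 122, 170, 110, 87, 178, 178, 163]
t=2: [177, 192, 193, 181, 191, 194, 179, 191, 179, 172, 172, 183]
t=3: [166, 152, 150, 162, 152, 149, 165, 152, 165, 170, 170, 161]
t=4: [182, 189, 190, 184, 189, 190, 182, 189, 182, 179, 179, 185]
t=5: [161, 154, 153, 159, 154, 153, 161, 154, 161, 164, 164, 158]
t=6: [185, 189, 189, 187, 189, 189, 185, 189, 185, 184, 184, 187]
t=7: [158, 153, 153, 156, 153, 153, 158, 153, 158, 158, 158, 156]
t=8: [187, 190, 190, 189, 190, 190, 187, 190, 187, 187, 187, 189]
t=9: [155, 152, 152, 153, 152, 152, 155, 152, 155, 155, 155, 153]

Answer: u_10(9) = 155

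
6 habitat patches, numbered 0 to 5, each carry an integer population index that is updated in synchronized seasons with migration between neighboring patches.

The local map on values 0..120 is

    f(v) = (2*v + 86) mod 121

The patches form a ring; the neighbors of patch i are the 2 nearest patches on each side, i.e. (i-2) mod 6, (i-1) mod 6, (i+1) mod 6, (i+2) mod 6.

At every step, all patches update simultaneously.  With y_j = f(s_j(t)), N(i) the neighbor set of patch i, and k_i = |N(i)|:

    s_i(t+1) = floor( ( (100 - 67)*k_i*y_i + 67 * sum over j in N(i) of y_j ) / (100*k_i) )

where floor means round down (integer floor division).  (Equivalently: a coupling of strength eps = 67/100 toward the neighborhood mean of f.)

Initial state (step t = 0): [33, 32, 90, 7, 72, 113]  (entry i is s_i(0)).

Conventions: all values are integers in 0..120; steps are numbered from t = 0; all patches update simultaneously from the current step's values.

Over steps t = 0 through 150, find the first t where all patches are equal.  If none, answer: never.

Simulating step by step:
t=0: [33, 32, 90, 7, 72, 113]  (not all equal)
t=1: [49, 47, 52, 71, 73, 68]  (not all equal)
t=2: [77, 76, 79, 92, 93, 90]  (not all equal)
t=3: [68, 67, 49, 38, 38, 57]  (not all equal)
t=4: [80, 80, 68, 60, 61, 73]  (not all equal)
t=5: [52, 51, 63, 78, 79, 66]  (not all equal)
t=6: [65, 65, 53, 43, 43, 55]  (not all equal)
t=7: [80, 80, 72, 65, 65, 73]  (not all equal)
t=8: [54, 54, 69, 84, 84, 69]  (not all equal)
t=9: [72, 72, 62, 52, 52, 62]  (not all equal)
t=10: [95, 95, 89, 82, 82, 89]  (not all equal)
t=11: [25, 25, 21, 17, 17, 21]  (not all equal)
t=12: [29, 29, 47, 64, 64, 47]  (not all equal)
t=13: [46, 46, 58, 69, 69, 58]  (not all equal)
t=14: [72, 72, 80, 87, 87, 80]  (not all equal)
t=15: [58, 58, 43, 28, 28, 43]  (not all equal)
t=16: [60, 60, 51, 41, 41, 51]  (not all equal)
t=17: [72, 72, 66, 60, 60, 66]  (not all equal)
t=18: [100, 100, 97, 93, 93, 97]  (not all equal)
t=19: [39, 39, 37, 35, 35, 37]  (not all equal)
t=20: [40, 40, 39, 37, 37, 39]  (not all equal)
t=21: [43, 43, 42, 41, 41, 42]  (not all equal)
t=22: [49, 49, 49, 48, 48, 49]  (not all equal)
t=23: [62, 62, 62, 62, 62, 62]  (all equal)

Answer: 23
Key observation: Synchronization is absorbing here: once all patches are equal they stay equal, and step 23 is the first all-equal step.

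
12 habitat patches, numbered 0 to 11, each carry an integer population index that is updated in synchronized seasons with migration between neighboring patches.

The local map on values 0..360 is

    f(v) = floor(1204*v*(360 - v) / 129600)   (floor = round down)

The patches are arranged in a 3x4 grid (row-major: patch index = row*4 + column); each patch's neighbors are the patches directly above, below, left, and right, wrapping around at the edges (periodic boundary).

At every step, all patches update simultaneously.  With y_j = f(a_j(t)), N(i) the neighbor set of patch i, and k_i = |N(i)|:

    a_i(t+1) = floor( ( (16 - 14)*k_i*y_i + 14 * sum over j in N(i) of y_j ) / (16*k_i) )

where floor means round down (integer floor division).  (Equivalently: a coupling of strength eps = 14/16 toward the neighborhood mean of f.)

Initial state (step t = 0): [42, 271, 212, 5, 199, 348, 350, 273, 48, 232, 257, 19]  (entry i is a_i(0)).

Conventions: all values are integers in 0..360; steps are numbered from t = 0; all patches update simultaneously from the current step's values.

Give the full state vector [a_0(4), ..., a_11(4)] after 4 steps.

Answer: [300, 300, 300, 299, 300, 300, 300, 299, 300, 300, 300, 300]

Derivation:
t=0: [42, 271, 212, 5, 199, 348, 350, 273, 48, 232, 257, 19]
t=1: [163, 187, 149, 154, 151, 185, 177, 116, 182, 175, 174, 143]
t=2: [296, 297, 297, 286, 290, 298, 289, 289, 295, 300, 295, 288]
t=3: [182, 171, 182, 184, 179, 178, 179, 191, 180, 174, 180, 186]
t=4: [300, 300, 300, 299, 300, 300, 300, 299, 300, 300, 300, 300]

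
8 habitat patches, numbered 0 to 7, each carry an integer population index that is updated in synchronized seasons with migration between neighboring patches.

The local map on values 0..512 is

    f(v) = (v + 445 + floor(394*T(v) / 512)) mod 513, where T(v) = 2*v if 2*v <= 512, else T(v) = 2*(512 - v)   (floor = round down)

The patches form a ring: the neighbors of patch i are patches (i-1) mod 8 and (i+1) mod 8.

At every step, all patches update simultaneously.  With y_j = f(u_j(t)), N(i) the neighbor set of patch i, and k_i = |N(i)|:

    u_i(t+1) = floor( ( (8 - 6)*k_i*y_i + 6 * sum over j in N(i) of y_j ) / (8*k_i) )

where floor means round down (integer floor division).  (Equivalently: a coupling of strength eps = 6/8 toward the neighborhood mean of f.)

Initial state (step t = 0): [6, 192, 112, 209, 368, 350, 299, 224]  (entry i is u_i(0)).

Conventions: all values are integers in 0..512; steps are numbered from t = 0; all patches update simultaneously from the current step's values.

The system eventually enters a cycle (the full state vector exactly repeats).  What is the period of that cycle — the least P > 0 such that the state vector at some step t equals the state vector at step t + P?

Answer: 2
Key observation: The state at step 17, [468, 468, 468, 468, 468, 468, 468, 468], reappears at step 19 — and no state repeats earlier — so the cycle the system enters has period 2.

Derivation:
t=0: [6, 192, 112, 209, 368, 350, 299, 224]
t=1: [459, 358, 384, 199, 182, 24, 205, 314]
t=2: [137, 180, 169, 257, 451, 443, 316, 355]
t=3: [221, 337, 261, 330, 324, 312, 195, 121]
t=4: [222, 215, 36, 44, 33, 181, 210, 404]
t=5: [490, 313, 200, 25, 166, 277, 451, 485]
t=6: [299, 344, 314, 424, 300, 325, 312, 463]
t=7: [195, 36, 201, 153, 207, 38, 197, 148]
t=8: [230, 331, 239, 417, 244, 340, 233, 398]
t=9: [200, 17, 202, 147, 203, 23, 200, 130]
t=10: [391, 453, 408, 410, 414, 458, 396, 394]
t=11: [495, 497, 489, 498, 488, 494, 494, 507]
t=12: [450, 453, 452, 454, 453, 454, 450, 451]
t=13: [475, 476, 475, 475, 475, 475, 475, 476]
t=14: [463, 463, 463, 463, 463, 463, 463, 463]
t=15: [470, 470, 470, 470, 470, 470, 470, 470]
t=16: [466, 466, 466, 466, 466, 466, 466, 466]
t=17: [468, 468, 468, 468, 468, 468, 468, 468]
t=18: [467, 467, 467, 467, 467, 467, 467, 467]
t=19: [468, 468, 468, 468, 468, 468, 468, 468]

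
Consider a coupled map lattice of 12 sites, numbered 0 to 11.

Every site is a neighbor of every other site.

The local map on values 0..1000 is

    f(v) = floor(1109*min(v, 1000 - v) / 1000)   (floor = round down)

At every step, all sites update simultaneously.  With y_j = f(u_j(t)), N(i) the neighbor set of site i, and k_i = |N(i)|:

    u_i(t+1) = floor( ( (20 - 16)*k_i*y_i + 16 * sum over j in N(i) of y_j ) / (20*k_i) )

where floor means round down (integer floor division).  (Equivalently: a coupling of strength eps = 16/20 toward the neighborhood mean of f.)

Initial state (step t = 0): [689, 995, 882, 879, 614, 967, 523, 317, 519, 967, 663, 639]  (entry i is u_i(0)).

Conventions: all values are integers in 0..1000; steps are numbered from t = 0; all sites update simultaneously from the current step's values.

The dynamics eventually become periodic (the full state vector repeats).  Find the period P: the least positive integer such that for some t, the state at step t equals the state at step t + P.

Simulating step by step:
t=0: [689, 995, 882, 879, 614, 967, 523, 317, 519, 967, 663, 639]
t=1: [283, 240, 256, 256, 294, 244, 307, 284, 307, 244, 287, 290]
t=2: [304, 298, 301, 301, 306, 299, 308, 304, 308, 299, 305, 305]
t=3: [335, 335, 335, 335, 336, 335, 336, 335, 336, 335, 336, 336]
t=4: [371, 371, 371, 371, 371, 371, 371, 371, 371, 371, 371, 371]
t=5: [411, 411, 411, 411, 411, 411, 411, 411, 411, 411, 411, 411]
t=6: [455, 455, 455, 455, 455, 455, 455, 455, 455, 455, 455, 455]
t=7: [504, 504, 504, 504, 504, 504, 504, 504, 504, 504, 504, 504]
t=8: [550, 550, 550, 550, 550, 550, 550, 550, 550, 550, 550, 550]
t=9: [499, 499, 499, 499, 499, 499, 499, 499, 499, 499, 499, 499]
t=10: [553, 553, 553, 553, 553, 553, 553, 553, 553, 553, 553, 553]
t=11: [495, 495, 495, 495, 495, 495, 495, 495, 495, 495, 495, 495]
t=12: [548, 548, 548, 548, 548, 548, 548, 548, 548, 548, 548, 548]
t=13: [501, 501, 501, 501, 501, 501, 501, 501, 501, 501, 501, 501]
t=14: [553, 553, 553, 553, 553, 553, 553, 553, 553, 553, 553, 553]

Answer: 4
Key observation: The state at step 10, [553, 553, 553, 553, 553, 553, 553, 553, 553, 553, 553, 553], reappears at step 14 — and no state repeats earlier — so the cycle the system enters has period 4.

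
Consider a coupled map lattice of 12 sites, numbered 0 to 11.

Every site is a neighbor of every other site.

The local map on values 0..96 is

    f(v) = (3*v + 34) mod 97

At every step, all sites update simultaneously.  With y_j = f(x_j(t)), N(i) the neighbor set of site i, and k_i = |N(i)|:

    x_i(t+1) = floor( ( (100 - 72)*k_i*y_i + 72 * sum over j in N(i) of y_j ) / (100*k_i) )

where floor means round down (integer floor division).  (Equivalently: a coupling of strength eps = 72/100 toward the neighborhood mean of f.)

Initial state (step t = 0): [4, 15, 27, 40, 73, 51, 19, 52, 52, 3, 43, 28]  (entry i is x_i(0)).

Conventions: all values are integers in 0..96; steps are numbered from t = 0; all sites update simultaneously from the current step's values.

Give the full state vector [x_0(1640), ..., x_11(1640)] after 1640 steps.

Answer: [14, 14, 14, 14, 14, 14, 16, 16, 16, 14, 14, 14]
Key observation: The state at step 30, [77, 77, 77, 77, 77, 77, 78, 78, 78, 77, 77, 77], reappears at step 39: the system is in a cycle of period 9 from step 30 on.  Therefore the state at step 1640 equals the state at step 30 + ((1640 - 30) mod 9) = 38, which is [14, 14, 14, 14, 14, 14, 16, 16, 16, 14, 14, 14].

Derivation:
t=0: [4, 15, 27, 40, 73, 51, 19, 52, 52, 3, 43, 28]
t=1: [59, 66, 53, 61, 62, 68, 69, 69, 69, 58, 63, 53]
t=2: [37, 42, 54, 39, 39, 43, 44, 44, 44, 37, 40, 54]
t=3: [49, 52, 39, 50, 50, 53, 54, 54, 54, 49, 51, 39]
t=4: [66, 68, 59, 66, 66, 68, 48, 48, 48, 66, 67, 59]
t=5: [44, 45, 40, 44, 44, 45, 53, 53, 53, 44, 45, 40]
t=6: [73, 73, 70, 73, 73, 73, 79, 79, 79, 73, 73, 70]
t=7: [61, 61, 59, 61, 61, 61, 65, 65, 65, 61, 61, 59]
t=8: [24, 24, 23, 24, 24, 24, 27, 27, 27, 24, 24, 23]
t=9: [10, 10, 9, 10, 10, 10, 12, 12, 12, 10, 10, 9]
t=10: [64, 64, 64, 64, 64, 64, 66, 66, 66, 64, 64, 64]
t=11: [33, 33, 33, 33, 33, 33, 34, 34, 34, 33, 33, 33]
t=12: [36, 36, 36, 36, 36, 36, 37, 37, 37, 36, 36, 36]
t=13: [45, 45, 45, 45, 45, 45, 46, 46, 46, 45, 45, 45]
t=14: [72, 72, 72, 72, 72, 72, 73, 73, 73, 72, 72, 72]
t=15: [56, 56, 56, 56, 56, 56, 57, 57, 57, 56, 56, 56]
t=16: [8, 8, 8, 8, 8, 8, 9, 9, 9, 8, 8, 8]
t=17: [58, 58, 58, 58, 58, 58, 59, 59, 59, 58, 58, 58]
t=18: [14, 14, 14, 14, 14, 14, 15, 15, 15, 14, 14, 14]
t=19: [76, 76, 76, 76, 76, 76, 77, 77, 77, 76, 76, 76]
t=20: [68, 68, 68, 68, 68, 68, 69, 69, 69, 68, 68, 68]
t=21: [44, 44, 44, 44, 44, 44, 45, 45, 45, 44, 44, 44]
t=22: [69, 69, 69, 69, 69, 69, 70, 70, 70, 69, 69, 69]
t=23: [47, 47, 47, 47, 47, 47, 48, 48, 48, 47, 47, 47]
t=24: [78, 78, 78, 78, 78, 78, 79, 79, 79, 78, 78, 78]
t=25: [74, 74, 74, 74, 74, 74, 75, 75, 75, 74, 74, 74]
t=26: [62, 62, 62, 62, 62, 62, 63, 63, 63, 62, 62, 62]
t=27: [26, 26, 26, 26, 26, 26, 27, 27, 27, 26, 26, 26]
t=28: [15, 15, 15, 15, 15, 15, 16, 16, 16, 15, 15, 15]
t=29: [79, 79, 79, 79, 79, 79, 80, 80, 80, 79, 79, 79]
t=30: [77, 77, 77, 77, 77, 77, 78, 78, 78, 77, 77, 77]
t=31: [71, 71, 71, 71, 71, 71, 72, 72, 72, 71, 71, 71]
t=32: [53, 53, 53, 53, 53, 53, 54, 54, 54, 53, 53, 53]
t=33: [77, 77, 77, 77, 77, 77, 57, 57, 57, 77, 77, 77]
t=34: [59, 59, 59, 59, 59, 59, 46, 46, 46, 59, 59, 59]
t=35: [28, 28, 28, 28, 28, 28, 40, 40, 40, 28, 28, 28]
t=36: [28, 28, 28, 28, 28, 28, 35, 35, 35, 28, 28, 28]
t=37: [25, 25, 25, 25, 25, 25, 29, 29, 29, 25, 25, 25]
t=38: [14, 14, 14, 14, 14, 14, 16, 16, 16, 14, 14, 14]
t=39: [77, 77, 77, 77, 77, 77, 78, 78, 78, 77, 77, 77]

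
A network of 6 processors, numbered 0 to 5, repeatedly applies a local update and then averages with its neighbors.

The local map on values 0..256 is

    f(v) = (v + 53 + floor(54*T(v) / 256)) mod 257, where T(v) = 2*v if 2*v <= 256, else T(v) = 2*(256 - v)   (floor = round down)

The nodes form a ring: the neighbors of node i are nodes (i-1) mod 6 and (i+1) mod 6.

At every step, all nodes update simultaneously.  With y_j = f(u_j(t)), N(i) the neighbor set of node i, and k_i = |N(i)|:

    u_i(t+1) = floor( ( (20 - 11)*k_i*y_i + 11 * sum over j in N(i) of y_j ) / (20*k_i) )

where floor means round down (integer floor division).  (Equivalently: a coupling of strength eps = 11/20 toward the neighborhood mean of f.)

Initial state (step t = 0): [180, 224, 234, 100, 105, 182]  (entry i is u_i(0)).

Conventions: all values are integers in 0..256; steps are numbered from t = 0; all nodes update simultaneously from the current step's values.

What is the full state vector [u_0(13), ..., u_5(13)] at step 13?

Simulating step by step:
t=0: [180, 224, 234, 100, 105, 182]
t=1: [15, 27, 80, 154, 147, 61]
t=2: [96, 106, 168, 225, 217, 150]
t=3: [208, 143, 65, 23, 90, 171]
t=4: [78, 155, 155, 127, 104, 57]
t=5: [178, 226, 245, 228, 190, 160]
t=6: [81, 29, 39, 31, 85, 119]
t=7: [162, 118, 101, 120, 165, 193]
t=8: [178, 222, 210, 224, 180, 147]
t=9: [78, 22, 29, 23, 80, 114]
t=10: [155, 108, 88, 109, 157, 187]
t=11: [172, 210, 193, 211, 173, 143]
t=12: [75, 16, 20, 16, 75, 111]
t=13: [149, 99, 77, 99, 149, 181]

Answer: [149, 99, 77, 99, 149, 181]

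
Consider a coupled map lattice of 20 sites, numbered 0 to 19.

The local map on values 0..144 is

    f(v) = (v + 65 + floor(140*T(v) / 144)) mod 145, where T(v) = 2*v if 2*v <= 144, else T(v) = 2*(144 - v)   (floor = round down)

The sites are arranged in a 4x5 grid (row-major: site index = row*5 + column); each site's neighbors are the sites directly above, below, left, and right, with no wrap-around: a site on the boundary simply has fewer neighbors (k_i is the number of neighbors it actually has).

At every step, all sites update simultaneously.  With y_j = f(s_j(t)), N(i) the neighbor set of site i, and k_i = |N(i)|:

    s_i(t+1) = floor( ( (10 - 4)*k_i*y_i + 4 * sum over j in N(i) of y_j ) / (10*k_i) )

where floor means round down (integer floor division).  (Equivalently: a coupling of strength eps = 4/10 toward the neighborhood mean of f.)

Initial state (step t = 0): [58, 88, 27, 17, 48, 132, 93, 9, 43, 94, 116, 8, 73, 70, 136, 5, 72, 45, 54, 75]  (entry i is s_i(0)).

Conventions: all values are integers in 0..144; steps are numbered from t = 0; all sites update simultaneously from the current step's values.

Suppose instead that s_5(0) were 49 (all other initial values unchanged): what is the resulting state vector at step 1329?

Answer: [99, 99, 99, 99, 98, 98, 99, 99, 98, 98, 98, 98, 98, 98, 98, 98, 98, 98, 98, 98]
Key observation: The state at step 11, [99, 99, 99, 99, 98, 98, 99, 99, 98, 98, 98, 98, 98, 98, 98, 98, 98, 98, 98, 98], reappears at step 13: the system is in a cycle of period 2 from step 11 on.  Therefore the state at step 1329 equals the state at step 11 + ((1329 - 11) mod 2) = 11, which is [99, 99, 99, 99, 98, 98, 99, 99, 98, 98, 98, 98, 98, 98, 98, 98, 98, 98, 98, 98].

Derivation:
t=0: [58, 88, 27, 17, 48, 49, 93, 9, 43, 94, 116, 8, 73, 70, 136, 5, 72, 45, 54, 75]
t=1: [90, 115, 129, 102, 81, 77, 103, 97, 71, 90, 84, 99, 114, 108, 91, 91, 108, 76, 88, 107]
t=2: [112, 93, 87, 105, 117, 121, 104, 104, 119, 117, 118, 104, 99, 103, 109, 112, 105, 117, 112, 104]
t=3: [95, 108, 111, 99, 91, 88, 100, 101, 91, 89, 90, 100, 102, 99, 97, 94, 97, 93, 95, 98]
t=4: [108, 100, 98, 106, 112, 113, 105, 104, 111, 113, 113, 106, 104, 107, 108, 111, 108, 110, 109, 107]
t=5: [98, 103, 104, 98, 94, 94, 99, 100, 96, 94, 94, 98, 100, 97, 97, 95, 97, 97, 97, 97]
t=6: [106, 103, 102, 107, 110, 109, 106, 105, 108, 110, 110, 107, 105, 107, 108, 109, 108, 107, 108, 108]
t=7: [99, 101, 101, 98, 96, 97, 99, 100, 98, 96, 96, 98, 99, 98, 97, 97, 97, 98, 98, 98]
t=8: [106, 104, 104, 106, 108, 107, 106, 105, 107, 108, 108, 107, 106, 107, 107, 108, 107, 107, 107, 107]
t=9: [99, 100, 100, 99, 98, 98, 99, 99, 98, 98, 98, 98, 98, 98, 98, 98, 98, 98, 98, 98]
t=10: [106, 105, 105, 106, 106, 106, 106, 106, 106, 107, 107, 106, 106, 107, 107, 107, 107, 107, 107, 107]
t=11: [99, 99, 99, 99, 98, 98, 99, 99, 98, 98, 98, 98, 98, 98, 98, 98, 98, 98, 98, 98]
t=12: [106, 106, 106, 106, 106, 106, 106, 106, 106, 107, 107, 106, 106, 107, 107, 107, 107, 107, 107, 107]
t=13: [99, 99, 99, 99, 98, 98, 99, 99, 98, 98, 98, 98, 98, 98, 98, 98, 98, 98, 98, 98]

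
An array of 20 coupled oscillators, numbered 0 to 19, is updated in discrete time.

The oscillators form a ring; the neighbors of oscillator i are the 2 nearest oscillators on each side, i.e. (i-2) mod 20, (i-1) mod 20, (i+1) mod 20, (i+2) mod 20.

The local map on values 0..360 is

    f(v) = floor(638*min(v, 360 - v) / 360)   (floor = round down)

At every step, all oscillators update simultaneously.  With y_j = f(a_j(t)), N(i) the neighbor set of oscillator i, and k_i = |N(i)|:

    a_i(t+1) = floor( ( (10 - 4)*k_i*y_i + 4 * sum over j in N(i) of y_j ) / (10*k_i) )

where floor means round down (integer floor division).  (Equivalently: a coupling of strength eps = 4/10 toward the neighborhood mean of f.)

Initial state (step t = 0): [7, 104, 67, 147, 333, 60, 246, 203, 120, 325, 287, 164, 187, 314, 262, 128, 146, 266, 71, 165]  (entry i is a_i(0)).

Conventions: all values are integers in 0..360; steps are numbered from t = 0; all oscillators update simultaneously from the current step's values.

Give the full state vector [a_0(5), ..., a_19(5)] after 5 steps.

Answer: [223, 154, 212, 148, 191, 135, 141, 116, 131, 127, 124, 143, 147, 130, 135, 140, 133, 147, 161, 158]

Derivation:
t=0: [7, 104, 67, 147, 333, 60, 246, 203, 120, 325, 287, 164, 187, 314, 262, 128, 146, 266, 71, 165]
t=1: [79, 178, 121, 201, 96, 142, 185, 225, 194, 128, 164, 231, 250, 148, 190, 203, 223, 189, 147, 223]
t=2: [187, 276, 219, 263, 207, 250, 281, 251, 282, 240, 268, 234, 224, 257, 278, 277, 259, 284, 248, 247]
t=3: [263, 181, 239, 188, 238, 193, 163, 184, 153, 198, 179, 213, 215, 184, 161, 152, 169, 152, 200, 198]
t=4: [212, 287, 229, 286, 239, 288, 282, 300, 282, 288, 297, 273, 270, 293, 284, 277, 290, 275, 272, 276]
t=5: [223, 154, 212, 148, 191, 135, 141, 116, 131, 127, 124, 143, 147, 130, 135, 140, 133, 147, 161, 158]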